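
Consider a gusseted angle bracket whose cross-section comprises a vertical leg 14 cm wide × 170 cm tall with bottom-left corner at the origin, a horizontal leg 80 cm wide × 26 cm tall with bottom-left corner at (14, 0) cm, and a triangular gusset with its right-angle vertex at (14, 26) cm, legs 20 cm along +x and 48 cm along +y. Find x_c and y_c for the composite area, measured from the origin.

vertical leg: A = 14 × 170 = 2380.00, centroid at (7.00, 85.00).
horizontal leg: A = 80 × 26 = 2080.00, centroid at (54.00, 13.00).
gusset: A = ½·20·48 = 480.00, centroid at (20.67, 42.00).
ΣA = 4940.00 cm², ΣAx_c = 138900.00 cm³, ΣAy_c = 249500.00 cm³.
x_c = 138900.00/4940.00 = 28.12 cm; y_c = 249500.00/4940.00 = 50.51 cm.

x_c = 28.12 cm, y_c = 50.51 cm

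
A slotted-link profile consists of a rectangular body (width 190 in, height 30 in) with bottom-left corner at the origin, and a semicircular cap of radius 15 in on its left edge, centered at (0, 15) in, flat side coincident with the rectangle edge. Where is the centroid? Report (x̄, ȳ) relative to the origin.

rectangular body: A = 190 × 30 = 5700.00, centroid at (95.00, 15.00).
semicircular end: A = ½π·15² = 353.43, centroid at (-6.37, 15.00).
ΣA = 6053.43 in², ΣAx̄ = 539250.00 in³, ΣAȳ = 90801.44 in³.
x̄ = 539250.00/6053.43 = 89.08 in; ȳ = 90801.44/6053.43 = 15.00 in.

x̄ = 89.08 in, ȳ = 15.00 in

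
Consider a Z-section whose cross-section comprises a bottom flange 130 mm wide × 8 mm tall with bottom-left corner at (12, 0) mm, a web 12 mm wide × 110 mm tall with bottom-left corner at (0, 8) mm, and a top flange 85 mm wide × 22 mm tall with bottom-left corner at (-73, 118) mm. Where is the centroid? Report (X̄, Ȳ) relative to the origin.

X̄ = 7.32 mm, Ȳ = 77.67 mm

bottom flange: A = 130 × 8 = 1040.00, centroid at (77.00, 4.00).
web: A = 12 × 110 = 1320.00, centroid at (6.00, 63.00).
top flange: A = 85 × 22 = 1870.00, centroid at (-30.50, 129.00).
ΣA = 4230.00 mm²
ΣAX̄ = (1040.00)(77.00) + (1320.00)(6.00) + (1870.00)(-30.50) = 30965.00 mm³
ΣAȲ = (1040.00)(4.00) + (1320.00)(63.00) + (1870.00)(129.00) = 328550.00 mm³
X̄ = 30965.00 / 4230.00 = 7.32 mm
Ȳ = 328550.00 / 4230.00 = 77.67 mm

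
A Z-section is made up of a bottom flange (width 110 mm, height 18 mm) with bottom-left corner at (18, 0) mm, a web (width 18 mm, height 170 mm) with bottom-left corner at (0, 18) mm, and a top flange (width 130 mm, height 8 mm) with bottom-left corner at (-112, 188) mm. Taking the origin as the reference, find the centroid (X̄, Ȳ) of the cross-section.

bottom flange: A = 110 × 18 = 1980.00, centroid at (73.00, 9.00).
web: A = 18 × 170 = 3060.00, centroid at (9.00, 103.00).
top flange: A = 130 × 8 = 1040.00, centroid at (-47.00, 192.00).
ΣA = 6080.00 mm²
ΣAX̄ = (1980.00)(73.00) + (3060.00)(9.00) + (1040.00)(-47.00) = 123200.00 mm³
ΣAȲ = (1980.00)(9.00) + (3060.00)(103.00) + (1040.00)(192.00) = 532680.00 mm³
X̄ = 123200.00 / 6080.00 = 20.26 mm
Ȳ = 532680.00 / 6080.00 = 87.61 mm

X̄ = 20.26 mm, Ȳ = 87.61 mm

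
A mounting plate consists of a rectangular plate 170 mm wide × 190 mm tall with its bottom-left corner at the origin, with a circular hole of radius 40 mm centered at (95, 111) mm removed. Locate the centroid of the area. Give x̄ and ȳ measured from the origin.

plate: A = 170 × 190 = 32300.00, centroid at (85.00, 95.00).
hole: A = −π·40² = -5026.55, centroid at (95.00, 111.00).
ΣA = 27273.45 mm², ΣAx̄ = 2267977.92 mm³, ΣAȳ = 2510553.14 mm³.
x̄ = 2267977.92/27273.45 = 83.16 mm; ȳ = 2510553.14/27273.45 = 92.05 mm.

x̄ = 83.16 mm, ȳ = 92.05 mm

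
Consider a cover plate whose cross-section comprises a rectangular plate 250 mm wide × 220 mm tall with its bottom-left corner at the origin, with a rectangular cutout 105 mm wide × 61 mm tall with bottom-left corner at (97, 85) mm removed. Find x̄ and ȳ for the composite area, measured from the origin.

Part | A | x̄ᵢ | ȳᵢ | A·x̄ᵢ | A·ȳᵢ
plate | 55000.00 | 125.00 | 110.00 | 6875000.00 | 6050000.00
hole | -6405.00 | 149.50 | 115.50 | -957547.50 | -739777.50
Σ | 48595.00 |  |  | 5917452.50 | 5310222.50
x̄ = 5917452.50 / 48595.00 = 121.77 mm
ȳ = 5310222.50 / 48595.00 = 109.28 mm

x̄ = 121.77 mm, ȳ = 109.28 mm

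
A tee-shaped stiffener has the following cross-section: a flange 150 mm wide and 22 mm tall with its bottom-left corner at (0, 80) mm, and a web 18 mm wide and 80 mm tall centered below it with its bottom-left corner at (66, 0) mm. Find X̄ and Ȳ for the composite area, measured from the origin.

X̄ = 75.00 mm, Ȳ = 75.51 mm

Part | A | x̄ᵢ | ȳᵢ | A·x̄ᵢ | A·ȳᵢ
web | 1440.00 | 75.00 | 40.00 | 108000.00 | 57600.00
flange | 3300.00 | 75.00 | 91.00 | 247500.00 | 300300.00
Σ | 4740.00 |  |  | 355500.00 | 357900.00
X̄ = 355500.00 / 4740.00 = 75.00 mm
Ȳ = 357900.00 / 4740.00 = 75.51 mm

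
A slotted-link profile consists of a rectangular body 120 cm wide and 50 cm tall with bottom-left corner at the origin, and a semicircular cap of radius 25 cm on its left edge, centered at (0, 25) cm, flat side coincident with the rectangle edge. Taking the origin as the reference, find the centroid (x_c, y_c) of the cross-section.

Part | A | x̄ᵢ | ȳᵢ | A·x̄ᵢ | A·ȳᵢ
rectangular body | 6000.00 | 60.00 | 25.00 | 360000.00 | 150000.00
semicircular end | 981.75 | -10.61 | 25.00 | -10416.67 | 24543.69
Σ | 6981.75 |  |  | 349583.33 | 174543.69
x_c = 349583.33 / 6981.75 = 50.07 cm
y_c = 174543.69 / 6981.75 = 25.00 cm

x_c = 50.07 cm, y_c = 25.00 cm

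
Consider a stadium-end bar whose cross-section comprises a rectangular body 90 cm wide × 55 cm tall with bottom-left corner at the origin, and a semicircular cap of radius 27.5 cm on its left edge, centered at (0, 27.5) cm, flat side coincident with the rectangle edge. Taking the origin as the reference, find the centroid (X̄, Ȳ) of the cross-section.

rectangular body: A = 90 × 55 = 4950.00, centroid at (45.00, 27.50).
semicircular end: A = ½π·27.5² = 1187.91, centroid at (-11.67, 27.50).
ΣA = 6137.91 cm², ΣAX̄ = 208885.42 cm³, ΣAȲ = 168792.65 cm³.
X̄ = 208885.42/6137.91 = 34.03 cm; Ȳ = 168792.65/6137.91 = 27.50 cm.

X̄ = 34.03 cm, Ȳ = 27.50 cm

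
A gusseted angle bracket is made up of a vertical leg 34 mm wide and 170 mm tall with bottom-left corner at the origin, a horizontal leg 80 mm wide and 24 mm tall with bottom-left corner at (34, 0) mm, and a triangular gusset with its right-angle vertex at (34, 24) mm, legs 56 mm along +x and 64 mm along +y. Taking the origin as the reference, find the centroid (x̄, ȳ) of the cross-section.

x̄ = 35.26 mm, ȳ = 62.75 mm

vertical leg: A = 34 × 170 = 5780.00, centroid at (17.00, 85.00).
horizontal leg: A = 80 × 24 = 1920.00, centroid at (74.00, 12.00).
gusset: A = ½·56·64 = 1792.00, centroid at (52.67, 45.33).
ΣA = 9492.00 mm²
ΣAx̄ = (5780.00)(17.00) + (1920.00)(74.00) + (1792.00)(52.67) = 334718.67 mm³
ΣAȳ = (5780.00)(85.00) + (1920.00)(12.00) + (1792.00)(45.33) = 595577.33 mm³
x̄ = 334718.67 / 9492.00 = 35.26 mm
ȳ = 595577.33 / 9492.00 = 62.75 mm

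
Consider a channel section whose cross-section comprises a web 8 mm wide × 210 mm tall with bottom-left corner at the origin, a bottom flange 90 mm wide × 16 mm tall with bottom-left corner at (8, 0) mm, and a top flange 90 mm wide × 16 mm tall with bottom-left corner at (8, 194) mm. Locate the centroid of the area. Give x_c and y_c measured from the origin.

Part | A | x̄ᵢ | ȳᵢ | A·x̄ᵢ | A·ȳᵢ
web | 1680.00 | 4.00 | 105.00 | 6720.00 | 176400.00
bottom flange | 1440.00 | 53.00 | 8.00 | 76320.00 | 11520.00
top flange | 1440.00 | 53.00 | 202.00 | 76320.00 | 290880.00
Σ | 4560.00 |  |  | 159360.00 | 478800.00
x_c = 159360.00 / 4560.00 = 34.95 mm
y_c = 478800.00 / 4560.00 = 105.00 mm

x_c = 34.95 mm, y_c = 105.00 mm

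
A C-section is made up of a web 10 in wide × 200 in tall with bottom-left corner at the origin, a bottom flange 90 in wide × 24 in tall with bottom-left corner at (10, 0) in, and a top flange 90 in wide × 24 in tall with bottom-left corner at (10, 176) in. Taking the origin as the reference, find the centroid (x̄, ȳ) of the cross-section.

web: A = 10 × 200 = 2000.00, centroid at (5.00, 100.00).
bottom flange: A = 90 × 24 = 2160.00, centroid at (55.00, 12.00).
top flange: A = 90 × 24 = 2160.00, centroid at (55.00, 188.00).
ΣA = 6320.00 in²
ΣAx̄ = (2000.00)(5.00) + (2160.00)(55.00) + (2160.00)(55.00) = 247600.00 in³
ΣAȳ = (2000.00)(100.00) + (2160.00)(12.00) + (2160.00)(188.00) = 632000.00 in³
x̄ = 247600.00 / 6320.00 = 39.18 in
ȳ = 632000.00 / 6320.00 = 100.00 in

x̄ = 39.18 in, ȳ = 100.00 in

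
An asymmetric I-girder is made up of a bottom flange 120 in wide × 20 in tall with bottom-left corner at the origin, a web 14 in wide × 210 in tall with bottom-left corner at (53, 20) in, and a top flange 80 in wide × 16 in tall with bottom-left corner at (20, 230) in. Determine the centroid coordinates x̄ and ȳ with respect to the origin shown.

x̄ = 60.00 in, ȳ = 105.16 in

Part | A | x̄ᵢ | ȳᵢ | A·x̄ᵢ | A·ȳᵢ
bottom flange | 2400.00 | 60.00 | 10.00 | 144000.00 | 24000.00
web | 2940.00 | 60.00 | 125.00 | 176400.00 | 367500.00
top flange | 1280.00 | 60.00 | 238.00 | 76800.00 | 304640.00
Σ | 6620.00 |  |  | 397200.00 | 696140.00
x̄ = 397200.00 / 6620.00 = 60.00 in
ȳ = 696140.00 / 6620.00 = 105.16 in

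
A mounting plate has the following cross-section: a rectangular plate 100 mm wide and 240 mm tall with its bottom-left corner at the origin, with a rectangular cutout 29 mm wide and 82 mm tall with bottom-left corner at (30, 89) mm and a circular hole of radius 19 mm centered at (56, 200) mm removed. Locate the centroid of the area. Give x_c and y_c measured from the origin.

x_c = 50.31 mm, y_c = 114.41 mm

plate: A = 100 × 240 = 24000.00, centroid at (50.00, 120.00).
hole 1: A = −(29 × 82) = -2378.00, centroid at (44.50, 130.00).
hole 2: A = −π·19² = -1134.11, centroid at (56.00, 200.00).
ΣA = 20487.89 mm², ΣAx_c = 1030668.56 mm³, ΣAy_c = 2344037.01 mm³.
x_c = 1030668.56/20487.89 = 50.31 mm; y_c = 2344037.01/20487.89 = 114.41 mm.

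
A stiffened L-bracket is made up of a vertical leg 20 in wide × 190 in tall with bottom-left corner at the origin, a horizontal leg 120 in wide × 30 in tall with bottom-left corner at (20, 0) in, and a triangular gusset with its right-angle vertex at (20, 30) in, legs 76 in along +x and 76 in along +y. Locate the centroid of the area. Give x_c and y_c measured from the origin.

x_c = 44.41 in, y_c = 55.87 in

Part | A | x̄ᵢ | ȳᵢ | A·x̄ᵢ | A·ȳᵢ
vertical leg | 3800.00 | 10.00 | 95.00 | 38000.00 | 361000.00
horizontal leg | 3600.00 | 80.00 | 15.00 | 288000.00 | 54000.00
gusset | 2888.00 | 45.33 | 55.33 | 130922.67 | 159802.67
Σ | 10288.00 |  |  | 456922.67 | 574802.67
x_c = 456922.67 / 10288.00 = 44.41 in
y_c = 574802.67 / 10288.00 = 55.87 in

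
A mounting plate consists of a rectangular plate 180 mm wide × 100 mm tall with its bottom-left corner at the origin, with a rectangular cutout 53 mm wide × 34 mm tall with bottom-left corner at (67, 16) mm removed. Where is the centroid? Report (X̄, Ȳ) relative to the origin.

Part | A | x̄ᵢ | ȳᵢ | A·x̄ᵢ | A·ȳᵢ
plate | 18000.00 | 90.00 | 50.00 | 1620000.00 | 900000.00
hole | -1802.00 | 93.50 | 33.00 | -168487.00 | -59466.00
Σ | 16198.00 |  |  | 1451513.00 | 840534.00
X̄ = 1451513.00 / 16198.00 = 89.61 mm
Ȳ = 840534.00 / 16198.00 = 51.89 mm

X̄ = 89.61 mm, Ȳ = 51.89 mm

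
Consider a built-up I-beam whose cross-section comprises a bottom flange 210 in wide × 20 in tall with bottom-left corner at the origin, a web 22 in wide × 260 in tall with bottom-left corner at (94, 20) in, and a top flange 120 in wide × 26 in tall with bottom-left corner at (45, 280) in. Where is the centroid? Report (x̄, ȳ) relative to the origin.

x̄ = 105.00 in, ȳ = 139.12 in

bottom flange: A = 210 × 20 = 4200.00, centroid at (105.00, 10.00).
web: A = 22 × 260 = 5720.00, centroid at (105.00, 150.00).
top flange: A = 120 × 26 = 3120.00, centroid at (105.00, 293.00).
ΣA = 13040.00 in²
ΣAx̄ = (4200.00)(105.00) + (5720.00)(105.00) + (3120.00)(105.00) = 1369200.00 in³
ΣAȳ = (4200.00)(10.00) + (5720.00)(150.00) + (3120.00)(293.00) = 1814160.00 in³
x̄ = 1369200.00 / 13040.00 = 105.00 in
ȳ = 1814160.00 / 13040.00 = 139.12 in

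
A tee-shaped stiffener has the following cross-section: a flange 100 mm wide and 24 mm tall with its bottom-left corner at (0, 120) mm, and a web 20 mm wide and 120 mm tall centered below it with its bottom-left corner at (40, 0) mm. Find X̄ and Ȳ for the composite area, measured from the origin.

web: A = 20 × 120 = 2400.00, centroid at (50.00, 60.00).
flange: A = 100 × 24 = 2400.00, centroid at (50.00, 132.00).
ΣA = 4800.00 mm², ΣAX̄ = 240000.00 mm³, ΣAȲ = 460800.00 mm³.
X̄ = 240000.00/4800.00 = 50.00 mm; Ȳ = 460800.00/4800.00 = 96.00 mm.

X̄ = 50.00 mm, Ȳ = 96.00 mm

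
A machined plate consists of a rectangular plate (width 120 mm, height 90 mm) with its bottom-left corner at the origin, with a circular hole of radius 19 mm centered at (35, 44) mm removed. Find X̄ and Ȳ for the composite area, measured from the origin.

X̄ = 62.93 mm, Ȳ = 45.12 mm

plate: A = 120 × 90 = 10800.00, centroid at (60.00, 45.00).
hole: A = −π·19² = -1134.11, centroid at (35.00, 44.00).
ΣA = 9665.89 mm², ΣAX̄ = 608305.98 mm³, ΣAȲ = 436098.94 mm³.
X̄ = 608305.98/9665.89 = 62.93 mm; Ȳ = 436098.94/9665.89 = 45.12 mm.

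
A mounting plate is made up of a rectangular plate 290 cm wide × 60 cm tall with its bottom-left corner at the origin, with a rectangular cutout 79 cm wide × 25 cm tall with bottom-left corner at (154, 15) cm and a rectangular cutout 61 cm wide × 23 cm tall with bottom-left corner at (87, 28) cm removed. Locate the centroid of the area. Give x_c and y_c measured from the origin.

x_c = 140.92 cm, y_c = 29.40 cm

Part | A | x̄ᵢ | ȳᵢ | A·x̄ᵢ | A·ȳᵢ
plate | 17400.00 | 145.00 | 30.00 | 2523000.00 | 522000.00
hole 1 | -1975.00 | 193.50 | 27.50 | -382162.50 | -54312.50
hole 2 | -1403.00 | 117.50 | 39.50 | -164852.50 | -55418.50
Σ | 14022.00 |  |  | 1975985.00 | 412269.00
x_c = 1975985.00 / 14022.00 = 140.92 cm
y_c = 412269.00 / 14022.00 = 29.40 cm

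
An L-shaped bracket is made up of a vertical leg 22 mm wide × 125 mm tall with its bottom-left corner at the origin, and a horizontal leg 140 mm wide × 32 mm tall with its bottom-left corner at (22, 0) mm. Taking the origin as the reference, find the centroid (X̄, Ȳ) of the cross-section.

vertical leg: A = 22 × 125 = 2750.00, centroid at (11.00, 62.50).
horizontal leg: A = 140 × 32 = 4480.00, centroid at (92.00, 16.00).
ΣA = 7230.00 mm², ΣAX̄ = 442410.00 mm³, ΣAȲ = 243555.00 mm³.
X̄ = 442410.00/7230.00 = 61.19 mm; Ȳ = 243555.00/7230.00 = 33.69 mm.

X̄ = 61.19 mm, Ȳ = 33.69 mm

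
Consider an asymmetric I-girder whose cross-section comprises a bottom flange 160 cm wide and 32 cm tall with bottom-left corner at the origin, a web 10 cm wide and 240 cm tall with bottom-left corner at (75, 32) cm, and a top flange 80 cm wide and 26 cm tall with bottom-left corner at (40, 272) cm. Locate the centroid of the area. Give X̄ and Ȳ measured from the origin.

X̄ = 80.00 cm, Ȳ = 108.28 cm

bottom flange: A = 160 × 32 = 5120.00, centroid at (80.00, 16.00).
web: A = 10 × 240 = 2400.00, centroid at (80.00, 152.00).
top flange: A = 80 × 26 = 2080.00, centroid at (80.00, 285.00).
ΣA = 9600.00 cm²
ΣAX̄ = (5120.00)(80.00) + (2400.00)(80.00) + (2080.00)(80.00) = 768000.00 cm³
ΣAȲ = (5120.00)(16.00) + (2400.00)(152.00) + (2080.00)(285.00) = 1039520.00 cm³
X̄ = 768000.00 / 9600.00 = 80.00 cm
Ȳ = 1039520.00 / 9600.00 = 108.28 cm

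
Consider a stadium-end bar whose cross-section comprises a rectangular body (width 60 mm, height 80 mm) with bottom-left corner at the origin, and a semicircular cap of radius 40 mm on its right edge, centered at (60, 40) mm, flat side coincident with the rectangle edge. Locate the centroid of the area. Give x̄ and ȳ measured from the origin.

x̄ = 46.14 mm, ȳ = 40.00 mm

rectangular body: A = 60 × 80 = 4800.00, centroid at (30.00, 40.00).
semicircular end: A = ½π·40² = 2513.27, centroid at (76.98, 40.00).
ΣA = 7313.27 mm²
ΣAx̄ = (4800.00)(30.00) + (2513.27)(76.98) = 337463.11 mm³
ΣAȳ = (4800.00)(40.00) + (2513.27)(40.00) = 292530.96 mm³
x̄ = 337463.11 / 7313.27 = 46.14 mm
ȳ = 292530.96 / 7313.27 = 40.00 mm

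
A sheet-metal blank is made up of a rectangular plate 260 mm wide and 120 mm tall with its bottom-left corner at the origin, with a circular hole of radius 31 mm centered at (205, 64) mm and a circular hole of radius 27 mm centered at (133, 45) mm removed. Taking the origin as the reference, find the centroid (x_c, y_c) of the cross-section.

x_c = 120.99 mm, y_c = 60.86 mm

plate: A = 260 × 120 = 31200.00, centroid at (130.00, 60.00).
hole 1: A = −π·31² = -3019.07, centroid at (205.00, 64.00).
hole 2: A = −π·27² = -2290.22, centroid at (133.00, 45.00).
ΣA = 25890.71 mm², ΣAx_c = 3132491.14 mm³, ΣAy_c = 1575719.54 mm³.
x_c = 3132491.14/25890.71 = 120.99 mm; y_c = 1575719.54/25890.71 = 60.86 mm.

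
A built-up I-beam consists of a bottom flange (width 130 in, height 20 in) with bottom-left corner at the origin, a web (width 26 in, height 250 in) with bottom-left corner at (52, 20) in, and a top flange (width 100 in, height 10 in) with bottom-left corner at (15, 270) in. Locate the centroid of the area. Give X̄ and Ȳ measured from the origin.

Part | A | x̄ᵢ | ȳᵢ | A·x̄ᵢ | A·ȳᵢ
bottom flange | 2600.00 | 65.00 | 10.00 | 169000.00 | 26000.00
web | 6500.00 | 65.00 | 145.00 | 422500.00 | 942500.00
top flange | 1000.00 | 65.00 | 275.00 | 65000.00 | 275000.00
Σ | 10100.00 |  |  | 656500.00 | 1243500.00
X̄ = 656500.00 / 10100.00 = 65.00 in
Ȳ = 1243500.00 / 10100.00 = 123.12 in

X̄ = 65.00 in, Ȳ = 123.12 in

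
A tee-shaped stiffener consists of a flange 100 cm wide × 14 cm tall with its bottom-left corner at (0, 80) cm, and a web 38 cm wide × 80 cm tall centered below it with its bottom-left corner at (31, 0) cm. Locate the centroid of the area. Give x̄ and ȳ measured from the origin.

x̄ = 50.00 cm, ȳ = 54.82 cm

web: A = 38 × 80 = 3040.00, centroid at (50.00, 40.00).
flange: A = 100 × 14 = 1400.00, centroid at (50.00, 87.00).
ΣA = 4440.00 cm², ΣAx̄ = 222000.00 cm³, ΣAȳ = 243400.00 cm³.
x̄ = 222000.00/4440.00 = 50.00 cm; ȳ = 243400.00/4440.00 = 54.82 cm.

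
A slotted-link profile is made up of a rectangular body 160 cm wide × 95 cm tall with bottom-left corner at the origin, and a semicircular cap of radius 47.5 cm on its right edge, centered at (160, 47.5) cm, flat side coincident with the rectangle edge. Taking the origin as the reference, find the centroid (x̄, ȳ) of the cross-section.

x̄ = 98.94 cm, ȳ = 47.50 cm

Part | A | x̄ᵢ | ȳᵢ | A·x̄ᵢ | A·ȳᵢ
rectangular body | 15200.00 | 80.00 | 47.50 | 1216000.00 | 722000.00
semicircular end | 3544.11 | 180.16 | 47.50 | 638505.39 | 168345.19
Σ | 18744.11 |  |  | 1854505.39 | 890345.19
x̄ = 1854505.39 / 18744.11 = 98.94 cm
ȳ = 890345.19 / 18744.11 = 47.50 cm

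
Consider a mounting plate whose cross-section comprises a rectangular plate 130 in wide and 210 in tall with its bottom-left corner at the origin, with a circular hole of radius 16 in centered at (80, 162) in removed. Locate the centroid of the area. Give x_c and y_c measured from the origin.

x_c = 64.54 in, y_c = 103.27 in

plate: A = 130 × 210 = 27300.00, centroid at (65.00, 105.00).
hole: A = −π·16² = -804.25, centroid at (80.00, 162.00).
ΣA = 26495.75 in², ΣAx_c = 1710160.18 in³, ΣAy_c = 2736211.87 in³.
x_c = 1710160.18/26495.75 = 64.54 in; y_c = 2736211.87/26495.75 = 103.27 in.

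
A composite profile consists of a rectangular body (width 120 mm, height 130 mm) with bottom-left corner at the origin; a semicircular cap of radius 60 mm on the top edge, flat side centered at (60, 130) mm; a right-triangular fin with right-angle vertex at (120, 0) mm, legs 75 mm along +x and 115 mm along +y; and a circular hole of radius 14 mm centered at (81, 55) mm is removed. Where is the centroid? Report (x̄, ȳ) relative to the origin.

rectangular body: A = 120 × 130 = 15600.00, centroid at (60.00, 65.00).
semicircular top: A = ½π·60² = 5654.87, centroid at (60.00, 155.46).
triangular fin: A = ½·75·115 = 4312.50, centroid at (145.00, 38.33).
hole: A = −π·14² = -615.75, centroid at (81.00, 55.00).
ΣA = 24951.61 mm², ΣAx̄ = 1850728.58 mm³, ΣAȳ = 2024578.81 mm³.
x̄ = 1850728.58/24951.61 = 74.17 mm; ȳ = 2024578.81/24951.61 = 81.14 mm.

x̄ = 74.17 mm, ȳ = 81.14 mm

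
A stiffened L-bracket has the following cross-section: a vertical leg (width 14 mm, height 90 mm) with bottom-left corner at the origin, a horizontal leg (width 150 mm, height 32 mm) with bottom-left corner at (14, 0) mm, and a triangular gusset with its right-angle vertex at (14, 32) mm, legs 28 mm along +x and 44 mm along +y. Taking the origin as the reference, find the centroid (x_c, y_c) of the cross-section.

x_c = 67.46 mm, y_c = 24.30 mm

Part | A | x̄ᵢ | ȳᵢ | A·x̄ᵢ | A·ȳᵢ
vertical leg | 1260.00 | 7.00 | 45.00 | 8820.00 | 56700.00
horizontal leg | 4800.00 | 89.00 | 16.00 | 427200.00 | 76800.00
gusset | 616.00 | 23.33 | 46.67 | 14373.33 | 28746.67
Σ | 6676.00 |  |  | 450393.33 | 162246.67
x_c = 450393.33 / 6676.00 = 67.46 mm
y_c = 162246.67 / 6676.00 = 24.30 mm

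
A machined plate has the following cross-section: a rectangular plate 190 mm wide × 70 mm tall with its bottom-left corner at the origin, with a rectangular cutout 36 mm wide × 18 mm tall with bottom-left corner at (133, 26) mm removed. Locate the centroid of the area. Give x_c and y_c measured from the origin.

Part | A | x̄ᵢ | ȳᵢ | A·x̄ᵢ | A·ȳᵢ
plate | 13300.00 | 95.00 | 35.00 | 1263500.00 | 465500.00
hole | -648.00 | 151.00 | 35.00 | -97848.00 | -22680.00
Σ | 12652.00 |  |  | 1165652.00 | 442820.00
x_c = 1165652.00 / 12652.00 = 92.13 mm
y_c = 442820.00 / 12652.00 = 35.00 mm

x_c = 92.13 mm, y_c = 35.00 mm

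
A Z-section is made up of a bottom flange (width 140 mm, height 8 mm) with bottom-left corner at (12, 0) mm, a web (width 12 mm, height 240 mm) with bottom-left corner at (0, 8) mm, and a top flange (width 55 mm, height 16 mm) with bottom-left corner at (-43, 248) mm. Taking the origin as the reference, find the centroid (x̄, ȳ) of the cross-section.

bottom flange: A = 140 × 8 = 1120.00, centroid at (82.00, 4.00).
web: A = 12 × 240 = 2880.00, centroid at (6.00, 128.00).
top flange: A = 55 × 16 = 880.00, centroid at (-15.50, 256.00).
ΣA = 4880.00 mm², ΣAx̄ = 95480.00 mm³, ΣAȳ = 598400.00 mm³.
x̄ = 95480.00/4880.00 = 19.57 mm; ȳ = 598400.00/4880.00 = 122.62 mm.

x̄ = 19.57 mm, ȳ = 122.62 mm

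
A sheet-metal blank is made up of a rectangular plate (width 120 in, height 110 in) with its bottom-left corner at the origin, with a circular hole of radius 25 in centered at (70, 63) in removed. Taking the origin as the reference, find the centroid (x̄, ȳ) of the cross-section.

plate: A = 120 × 110 = 13200.00, centroid at (60.00, 55.00).
hole: A = −π·25² = -1963.50, centroid at (70.00, 63.00).
ΣA = 11236.50 in², ΣAx̄ = 654555.32 in³, ΣAȳ = 602299.79 in³.
x̄ = 654555.32/11236.50 = 58.25 in; ȳ = 602299.79/11236.50 = 53.60 in.

x̄ = 58.25 in, ȳ = 53.60 in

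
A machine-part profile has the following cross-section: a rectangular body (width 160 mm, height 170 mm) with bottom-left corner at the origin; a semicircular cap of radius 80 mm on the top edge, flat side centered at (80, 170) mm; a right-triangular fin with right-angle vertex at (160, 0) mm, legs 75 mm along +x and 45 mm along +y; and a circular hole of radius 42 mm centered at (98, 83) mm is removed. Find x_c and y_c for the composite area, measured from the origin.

x_c = 82.32 mm, y_c = 117.60 mm

rectangular body: A = 160 × 170 = 27200.00, centroid at (80.00, 85.00).
semicircular top: A = ½π·80² = 10053.10, centroid at (80.00, 203.95).
triangular fin: A = ½·75·45 = 1687.50, centroid at (185.00, 15.00).
hole: A = −π·42² = -5541.77, centroid at (98.00, 83.00).
ΣA = 33398.83 mm²
ΣAx_c = (27200.00)(80.00) + (10053.10)(80.00) + (1687.50)(185.00) + (-5541.77)(98.00) = 2749341.81 mm³
ΣAy_c = (27200.00)(85.00) + (10053.10)(203.95) + (1687.50)(15.00) + (-5541.77)(83.00) = 3927705.37 mm³
x_c = 2749341.81 / 33398.83 = 82.32 mm
y_c = 3927705.37 / 33398.83 = 117.60 mm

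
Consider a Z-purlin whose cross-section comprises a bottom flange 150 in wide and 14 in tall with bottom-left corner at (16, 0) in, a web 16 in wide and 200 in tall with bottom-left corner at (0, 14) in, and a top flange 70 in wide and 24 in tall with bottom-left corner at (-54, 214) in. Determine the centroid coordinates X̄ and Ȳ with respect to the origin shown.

X̄ = 26.47 in, Ȳ = 108.77 in

bottom flange: A = 150 × 14 = 2100.00, centroid at (91.00, 7.00).
web: A = 16 × 200 = 3200.00, centroid at (8.00, 114.00).
top flange: A = 70 × 24 = 1680.00, centroid at (-19.00, 226.00).
ΣA = 6980.00 in²
ΣAX̄ = (2100.00)(91.00) + (3200.00)(8.00) + (1680.00)(-19.00) = 184780.00 in³
ΣAȲ = (2100.00)(7.00) + (3200.00)(114.00) + (1680.00)(226.00) = 759180.00 in³
X̄ = 184780.00 / 6980.00 = 26.47 in
Ȳ = 759180.00 / 6980.00 = 108.77 in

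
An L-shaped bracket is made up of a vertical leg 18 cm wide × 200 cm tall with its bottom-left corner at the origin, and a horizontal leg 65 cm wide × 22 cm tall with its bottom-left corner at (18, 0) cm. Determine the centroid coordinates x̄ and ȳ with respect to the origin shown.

x̄ = 20.80 cm, ȳ = 74.70 cm

vertical leg: A = 18 × 200 = 3600.00, centroid at (9.00, 100.00).
horizontal leg: A = 65 × 22 = 1430.00, centroid at (50.50, 11.00).
ΣA = 5030.00 cm², ΣAx̄ = 104615.00 cm³, ΣAȳ = 375730.00 cm³.
x̄ = 104615.00/5030.00 = 20.80 cm; ȳ = 375730.00/5030.00 = 74.70 cm.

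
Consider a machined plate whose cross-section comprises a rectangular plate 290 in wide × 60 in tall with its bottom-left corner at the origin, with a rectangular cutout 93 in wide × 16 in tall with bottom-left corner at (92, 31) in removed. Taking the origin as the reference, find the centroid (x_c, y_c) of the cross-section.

plate: A = 290 × 60 = 17400.00, centroid at (145.00, 30.00).
hole: A = −(93 × 16) = -1488.00, centroid at (138.50, 39.00).
ΣA = 15912.00 in²
ΣAx_c = (17400.00)(145.00) + (-1488.00)(138.50) = 2316912.00 in³
ΣAy_c = (17400.00)(30.00) + (-1488.00)(39.00) = 463968.00 in³
x_c = 2316912.00 / 15912.00 = 145.61 in
y_c = 463968.00 / 15912.00 = 29.16 in

x_c = 145.61 in, y_c = 29.16 in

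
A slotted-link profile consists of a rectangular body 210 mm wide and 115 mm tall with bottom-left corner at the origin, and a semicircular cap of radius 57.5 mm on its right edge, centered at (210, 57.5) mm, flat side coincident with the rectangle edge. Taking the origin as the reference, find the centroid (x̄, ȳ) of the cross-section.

x̄ = 127.90 mm, ȳ = 57.50 mm

rectangular body: A = 210 × 115 = 24150.00, centroid at (105.00, 57.50).
semicircular end: A = ½π·57.5² = 5193.45, centroid at (234.40, 57.50).
ΣA = 29343.45 mm², ΣAx̄ = 3753113.11 mm³, ΣAȳ = 1687248.11 mm³.
x̄ = 3753113.11/29343.45 = 127.90 mm; ȳ = 1687248.11/29343.45 = 57.50 mm.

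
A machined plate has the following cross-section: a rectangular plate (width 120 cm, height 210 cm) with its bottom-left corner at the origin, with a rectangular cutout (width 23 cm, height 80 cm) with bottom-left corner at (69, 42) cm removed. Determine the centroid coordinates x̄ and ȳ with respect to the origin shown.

x̄ = 58.39 cm, ȳ = 106.81 cm

Part | A | x̄ᵢ | ȳᵢ | A·x̄ᵢ | A·ȳᵢ
plate | 25200.00 | 60.00 | 105.00 | 1512000.00 | 2646000.00
hole | -1840.00 | 80.50 | 82.00 | -148120.00 | -150880.00
Σ | 23360.00 |  |  | 1363880.00 | 2495120.00
x̄ = 1363880.00 / 23360.00 = 58.39 cm
ȳ = 2495120.00 / 23360.00 = 106.81 cm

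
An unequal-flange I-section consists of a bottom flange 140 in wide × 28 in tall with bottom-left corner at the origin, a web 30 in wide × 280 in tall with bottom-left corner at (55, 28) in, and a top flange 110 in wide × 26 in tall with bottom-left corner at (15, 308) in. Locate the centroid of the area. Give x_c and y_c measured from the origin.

bottom flange: A = 140 × 28 = 3920.00, centroid at (70.00, 14.00).
web: A = 30 × 280 = 8400.00, centroid at (70.00, 168.00).
top flange: A = 110 × 26 = 2860.00, centroid at (70.00, 321.00).
ΣA = 15180.00 in²
ΣAx_c = (3920.00)(70.00) + (8400.00)(70.00) + (2860.00)(70.00) = 1062600.00 in³
ΣAy_c = (3920.00)(14.00) + (8400.00)(168.00) + (2860.00)(321.00) = 2384140.00 in³
x_c = 1062600.00 / 15180.00 = 70.00 in
y_c = 2384140.00 / 15180.00 = 157.06 in

x_c = 70.00 in, y_c = 157.06 in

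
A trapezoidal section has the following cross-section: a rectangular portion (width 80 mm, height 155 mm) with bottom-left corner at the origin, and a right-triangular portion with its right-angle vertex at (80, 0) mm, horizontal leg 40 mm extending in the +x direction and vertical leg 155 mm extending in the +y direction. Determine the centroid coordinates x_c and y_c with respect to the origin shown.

x_c = 50.67 mm, y_c = 72.33 mm

rectangular portion: A = 80 × 155 = 12400.00, centroid at (40.00, 77.50).
triangular portion: A = ½·40·155 = 3100.00, centroid at (93.33, 51.67).
ΣA = 15500.00 mm², ΣAx_c = 785333.33 mm³, ΣAy_c = 1121166.67 mm³.
x_c = 785333.33/15500.00 = 50.67 mm; y_c = 1121166.67/15500.00 = 72.33 mm.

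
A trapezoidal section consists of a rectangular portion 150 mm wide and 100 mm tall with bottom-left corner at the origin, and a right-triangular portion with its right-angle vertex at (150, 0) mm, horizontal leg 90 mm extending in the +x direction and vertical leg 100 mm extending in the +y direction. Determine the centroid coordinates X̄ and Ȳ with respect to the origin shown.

Part | A | x̄ᵢ | ȳᵢ | A·x̄ᵢ | A·ȳᵢ
rectangular portion | 15000.00 | 75.00 | 50.00 | 1125000.00 | 750000.00
triangular portion | 4500.00 | 180.00 | 33.33 | 810000.00 | 150000.00
Σ | 19500.00 |  |  | 1935000.00 | 900000.00
X̄ = 1935000.00 / 19500.00 = 99.23 mm
Ȳ = 900000.00 / 19500.00 = 46.15 mm

X̄ = 99.23 mm, Ȳ = 46.15 mm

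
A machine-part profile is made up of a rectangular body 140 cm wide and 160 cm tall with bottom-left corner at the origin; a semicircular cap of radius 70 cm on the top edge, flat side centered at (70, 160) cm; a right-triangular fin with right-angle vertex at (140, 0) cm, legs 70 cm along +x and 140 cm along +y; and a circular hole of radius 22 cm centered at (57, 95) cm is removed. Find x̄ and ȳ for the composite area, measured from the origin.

Part | A | x̄ᵢ | ȳᵢ | A·x̄ᵢ | A·ȳᵢ
rectangular body | 22400.00 | 70.00 | 80.00 | 1568000.00 | 1792000.00
semicircular top | 7696.90 | 70.00 | 189.71 | 538783.14 | 1460170.99
triangular fin | 4900.00 | 163.33 | 46.67 | 800333.33 | 228666.67
hole | -1520.53 | 57.00 | 95.00 | -86670.26 | -144450.43
Σ | 33476.37 |  |  | 2820446.22 | 3336387.22
x̄ = 2820446.22 / 33476.37 = 84.25 cm
ȳ = 3336387.22 / 33476.37 = 99.66 cm

x̄ = 84.25 cm, ȳ = 99.66 cm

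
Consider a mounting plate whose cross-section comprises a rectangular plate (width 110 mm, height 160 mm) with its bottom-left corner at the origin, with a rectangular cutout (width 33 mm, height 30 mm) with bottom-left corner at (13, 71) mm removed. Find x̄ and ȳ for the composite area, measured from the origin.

x̄ = 56.52 mm, ȳ = 79.64 mm

plate: A = 110 × 160 = 17600.00, centroid at (55.00, 80.00).
hole: A = −(33 × 30) = -990.00, centroid at (29.50, 86.00).
ΣA = 16610.00 mm², ΣAx̄ = 938795.00 mm³, ΣAȳ = 1322860.00 mm³.
x̄ = 938795.00/16610.00 = 56.52 mm; ȳ = 1322860.00/16610.00 = 79.64 mm.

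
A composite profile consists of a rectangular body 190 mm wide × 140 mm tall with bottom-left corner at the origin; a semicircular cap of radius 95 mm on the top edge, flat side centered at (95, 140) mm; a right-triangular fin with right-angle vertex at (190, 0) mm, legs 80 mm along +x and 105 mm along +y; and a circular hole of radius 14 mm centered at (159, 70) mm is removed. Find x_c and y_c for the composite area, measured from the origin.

x_c = 105.63 mm, y_c = 101.94 mm

rectangular body: A = 190 × 140 = 26600.00, centroid at (95.00, 70.00).
semicircular top: A = ½π·95² = 14176.44, centroid at (95.00, 180.32).
triangular fin: A = ½·80·105 = 4200.00, centroid at (216.67, 35.00).
hole: A = −π·14² = -615.75, centroid at (159.00, 70.00).
ΣA = 44360.68 mm²
ΣAx_c = (26600.00)(95.00) + (14176.44)(95.00) + (4200.00)(216.67) + (-615.75)(159.00) = 4685856.91 mm³
ΣAy_c = (26600.00)(70.00) + (14176.44)(180.32) + (4200.00)(35.00) + (-615.75)(70.00) = 4522181.84 mm³
x_c = 4685856.91 / 44360.68 = 105.63 mm
y_c = 4522181.84 / 44360.68 = 101.94 mm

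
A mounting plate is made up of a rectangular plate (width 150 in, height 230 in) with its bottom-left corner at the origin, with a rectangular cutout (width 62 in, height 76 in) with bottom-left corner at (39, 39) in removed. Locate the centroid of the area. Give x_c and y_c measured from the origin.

plate: A = 150 × 230 = 34500.00, centroid at (75.00, 115.00).
hole: A = −(62 × 76) = -4712.00, centroid at (70.00, 77.00).
ΣA = 29788.00 in², ΣAx_c = 2257660.00 in³, ΣAy_c = 3604676.00 in³.
x_c = 2257660.00/29788.00 = 75.79 in; y_c = 3604676.00/29788.00 = 121.01 in.

x_c = 75.79 in, y_c = 121.01 in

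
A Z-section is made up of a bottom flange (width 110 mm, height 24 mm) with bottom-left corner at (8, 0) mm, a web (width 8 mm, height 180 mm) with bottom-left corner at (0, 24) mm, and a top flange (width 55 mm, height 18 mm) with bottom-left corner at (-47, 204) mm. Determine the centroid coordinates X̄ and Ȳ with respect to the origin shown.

X̄ = 30.13 mm, Ȳ = 80.22 mm

bottom flange: A = 110 × 24 = 2640.00, centroid at (63.00, 12.00).
web: A = 8 × 180 = 1440.00, centroid at (4.00, 114.00).
top flange: A = 55 × 18 = 990.00, centroid at (-19.50, 213.00).
ΣA = 5070.00 mm², ΣAX̄ = 152775.00 mm³, ΣAȲ = 406710.00 mm³.
X̄ = 152775.00/5070.00 = 30.13 mm; Ȳ = 406710.00/5070.00 = 80.22 mm.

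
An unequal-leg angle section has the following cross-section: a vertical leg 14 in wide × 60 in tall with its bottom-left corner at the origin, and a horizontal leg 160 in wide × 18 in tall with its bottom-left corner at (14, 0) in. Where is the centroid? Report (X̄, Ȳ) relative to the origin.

X̄ = 74.35 in, Ȳ = 13.74 in

vertical leg: A = 14 × 60 = 840.00, centroid at (7.00, 30.00).
horizontal leg: A = 160 × 18 = 2880.00, centroid at (94.00, 9.00).
ΣA = 3720.00 in²
ΣAX̄ = (840.00)(7.00) + (2880.00)(94.00) = 276600.00 in³
ΣAȲ = (840.00)(30.00) + (2880.00)(9.00) = 51120.00 in³
X̄ = 276600.00 / 3720.00 = 74.35 in
Ȳ = 51120.00 / 3720.00 = 13.74 in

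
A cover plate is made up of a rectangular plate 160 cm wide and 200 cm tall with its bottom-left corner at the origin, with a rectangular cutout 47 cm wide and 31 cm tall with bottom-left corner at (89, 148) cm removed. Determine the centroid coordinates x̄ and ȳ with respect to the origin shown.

Part | A | x̄ᵢ | ȳᵢ | A·x̄ᵢ | A·ȳᵢ
plate | 32000.00 | 80.00 | 100.00 | 2560000.00 | 3200000.00
hole | -1457.00 | 112.50 | 163.50 | -163912.50 | -238219.50
Σ | 30543.00 |  |  | 2396087.50 | 2961780.50
x̄ = 2396087.50 / 30543.00 = 78.45 cm
ȳ = 2961780.50 / 30543.00 = 96.97 cm

x̄ = 78.45 cm, ȳ = 96.97 cm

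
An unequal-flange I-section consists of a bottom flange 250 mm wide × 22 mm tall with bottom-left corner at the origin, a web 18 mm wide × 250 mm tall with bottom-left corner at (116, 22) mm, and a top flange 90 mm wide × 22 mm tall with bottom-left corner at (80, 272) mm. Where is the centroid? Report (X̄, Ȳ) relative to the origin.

bottom flange: A = 250 × 22 = 5500.00, centroid at (125.00, 11.00).
web: A = 18 × 250 = 4500.00, centroid at (125.00, 147.00).
top flange: A = 90 × 22 = 1980.00, centroid at (125.00, 283.00).
ΣA = 11980.00 mm²
ΣAX̄ = (5500.00)(125.00) + (4500.00)(125.00) + (1980.00)(125.00) = 1497500.00 mm³
ΣAȲ = (5500.00)(11.00) + (4500.00)(147.00) + (1980.00)(283.00) = 1282340.00 mm³
X̄ = 1497500.00 / 11980.00 = 125.00 mm
Ȳ = 1282340.00 / 11980.00 = 107.04 mm

X̄ = 125.00 mm, Ȳ = 107.04 mm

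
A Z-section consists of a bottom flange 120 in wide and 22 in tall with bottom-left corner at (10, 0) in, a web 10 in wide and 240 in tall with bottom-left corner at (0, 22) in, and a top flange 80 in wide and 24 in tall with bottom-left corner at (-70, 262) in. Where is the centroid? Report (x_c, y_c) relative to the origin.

Part | A | x̄ᵢ | ȳᵢ | A·x̄ᵢ | A·ȳᵢ
bottom flange | 2640.00 | 70.00 | 11.00 | 184800.00 | 29040.00
web | 2400.00 | 5.00 | 142.00 | 12000.00 | 340800.00
top flange | 1920.00 | -30.00 | 274.00 | -57600.00 | 526080.00
Σ | 6960.00 |  |  | 139200.00 | 895920.00
x_c = 139200.00 / 6960.00 = 20.00 in
y_c = 895920.00 / 6960.00 = 128.72 in

x_c = 20.00 in, y_c = 128.72 in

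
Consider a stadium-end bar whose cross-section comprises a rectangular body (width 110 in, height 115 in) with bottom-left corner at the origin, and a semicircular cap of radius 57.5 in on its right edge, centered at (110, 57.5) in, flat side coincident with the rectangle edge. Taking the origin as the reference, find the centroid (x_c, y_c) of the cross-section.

Part | A | x̄ᵢ | ȳᵢ | A·x̄ᵢ | A·ȳᵢ
rectangular body | 12650.00 | 55.00 | 57.50 | 695750.00 | 727375.00
semicircular end | 5193.45 | 134.40 | 57.50 | 698018.57 | 298623.11
Σ | 17843.45 |  |  | 1393768.57 | 1025998.11
x_c = 1393768.57 / 17843.45 = 78.11 in
y_c = 1025998.11 / 17843.45 = 57.50 in

x_c = 78.11 in, y_c = 57.50 in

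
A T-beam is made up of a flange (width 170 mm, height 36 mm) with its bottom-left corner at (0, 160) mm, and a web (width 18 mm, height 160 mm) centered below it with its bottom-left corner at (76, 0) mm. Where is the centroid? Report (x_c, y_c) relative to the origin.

x_c = 85.00 mm, y_c = 146.64 mm

web: A = 18 × 160 = 2880.00, centroid at (85.00, 80.00).
flange: A = 170 × 36 = 6120.00, centroid at (85.00, 178.00).
ΣA = 9000.00 mm², ΣAx_c = 765000.00 mm³, ΣAy_c = 1319760.00 mm³.
x_c = 765000.00/9000.00 = 85.00 mm; y_c = 1319760.00/9000.00 = 146.64 mm.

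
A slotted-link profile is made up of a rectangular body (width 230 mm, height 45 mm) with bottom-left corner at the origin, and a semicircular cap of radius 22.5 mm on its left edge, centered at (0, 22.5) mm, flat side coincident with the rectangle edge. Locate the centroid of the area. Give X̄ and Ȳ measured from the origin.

X̄ = 106.11 mm, Ȳ = 22.50 mm

Part | A | x̄ᵢ | ȳᵢ | A·x̄ᵢ | A·ȳᵢ
rectangular body | 10350.00 | 115.00 | 22.50 | 1190250.00 | 232875.00
semicircular end | 795.22 | -9.55 | 22.50 | -7593.75 | 17892.35
Σ | 11145.22 |  |  | 1182656.25 | 250767.35
X̄ = 1182656.25 / 11145.22 = 106.11 mm
Ȳ = 250767.35 / 11145.22 = 22.50 mm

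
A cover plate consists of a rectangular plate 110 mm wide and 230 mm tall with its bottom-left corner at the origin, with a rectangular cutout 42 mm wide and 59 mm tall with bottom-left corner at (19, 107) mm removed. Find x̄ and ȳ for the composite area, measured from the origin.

x̄ = 56.63 mm, ȳ = 112.67 mm

plate: A = 110 × 230 = 25300.00, centroid at (55.00, 115.00).
hole: A = −(42 × 59) = -2478.00, centroid at (40.00, 136.50).
ΣA = 22822.00 mm²
ΣAx̄ = (25300.00)(55.00) + (-2478.00)(40.00) = 1292380.00 mm³
ΣAȳ = (25300.00)(115.00) + (-2478.00)(136.50) = 2571253.00 mm³
x̄ = 1292380.00 / 22822.00 = 56.63 mm
ȳ = 2571253.00 / 22822.00 = 112.67 mm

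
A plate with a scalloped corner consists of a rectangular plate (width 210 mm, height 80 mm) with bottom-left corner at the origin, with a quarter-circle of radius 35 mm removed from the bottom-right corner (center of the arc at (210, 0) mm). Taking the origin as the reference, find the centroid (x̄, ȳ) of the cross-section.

x̄ = 99.52 mm, ȳ = 41.53 mm

Part | A | x̄ᵢ | ȳᵢ | A·x̄ᵢ | A·ȳᵢ
plate | 16800.00 | 105.00 | 40.00 | 1764000.00 | 672000.00
removed quarter-circle | -962.11 | 195.15 | 14.85 | -187752.01 | -14291.67
Σ | 15837.89 |  |  | 1576247.99 | 657708.33
x̄ = 1576247.99 / 15837.89 = 99.52 mm
ȳ = 657708.33 / 15837.89 = 41.53 mm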